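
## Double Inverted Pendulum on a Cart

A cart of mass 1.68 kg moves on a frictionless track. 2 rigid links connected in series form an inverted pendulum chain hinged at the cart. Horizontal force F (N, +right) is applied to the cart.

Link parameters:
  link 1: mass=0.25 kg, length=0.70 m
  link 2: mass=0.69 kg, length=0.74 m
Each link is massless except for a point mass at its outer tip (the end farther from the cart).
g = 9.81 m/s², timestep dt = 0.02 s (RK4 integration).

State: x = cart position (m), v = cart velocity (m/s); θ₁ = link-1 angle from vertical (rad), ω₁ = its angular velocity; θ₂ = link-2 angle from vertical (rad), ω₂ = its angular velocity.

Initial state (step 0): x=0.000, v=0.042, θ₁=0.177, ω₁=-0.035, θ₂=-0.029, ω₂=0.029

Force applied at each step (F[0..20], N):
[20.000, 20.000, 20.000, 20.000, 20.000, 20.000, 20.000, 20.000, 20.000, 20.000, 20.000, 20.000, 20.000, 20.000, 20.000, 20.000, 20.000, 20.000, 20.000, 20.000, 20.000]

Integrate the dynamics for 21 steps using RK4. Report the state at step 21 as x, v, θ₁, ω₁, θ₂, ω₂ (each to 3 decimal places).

apply F[0]=+20.000 → step 1: x=0.003, v=0.260, θ₁=0.175, ω₁=-0.129, θ₂=-0.031, ω₂=-0.186
apply F[1]=+20.000 → step 2: x=0.010, v=0.478, θ₁=0.172, ω₁=-0.225, θ₂=-0.036, ω₂=-0.401
apply F[2]=+20.000 → step 3: x=0.022, v=0.697, θ₁=0.166, ω₁=-0.324, θ₂=-0.047, ω₂=-0.615
apply F[3]=+20.000 → step 4: x=0.038, v=0.917, θ₁=0.159, ω₁=-0.428, θ₂=-0.061, ω₂=-0.830
apply F[4]=+20.000 → step 5: x=0.059, v=1.139, θ₁=0.149, ω₁=-0.539, θ₂=-0.080, ω₂=-1.044
apply F[5]=+20.000 → step 6: x=0.084, v=1.363, θ₁=0.137, ω₁=-0.660, θ₂=-0.103, ω₂=-1.257
apply F[6]=+20.000 → step 7: x=0.113, v=1.589, θ₁=0.123, ω₁=-0.793, θ₂=-0.130, ω₂=-1.466
apply F[7]=+20.000 → step 8: x=0.147, v=1.817, θ₁=0.105, ω₁=-0.941, θ₂=-0.161, ω₂=-1.670
apply F[8]=+20.000 → step 9: x=0.186, v=2.047, θ₁=0.085, ω₁=-1.111, θ₂=-0.197, ω₂=-1.864
apply F[9]=+20.000 → step 10: x=0.229, v=2.280, θ₁=0.061, ω₁=-1.305, θ₂=-0.236, ω₂=-2.044
apply F[10]=+20.000 → step 11: x=0.277, v=2.515, θ₁=0.033, ω₁=-1.529, θ₂=-0.278, ω₂=-2.205
apply F[11]=+20.000 → step 12: x=0.330, v=2.753, θ₁=-0.001, ω₁=-1.789, θ₂=-0.324, ω₂=-2.340
apply F[12]=+20.000 → step 13: x=0.387, v=2.991, θ₁=-0.039, ω₁=-2.089, θ₂=-0.372, ω₂=-2.442
apply F[13]=+20.000 → step 14: x=0.450, v=3.231, θ₁=-0.084, ω₁=-2.435, θ₂=-0.421, ω₂=-2.502
apply F[14]=+20.000 → step 15: x=0.517, v=3.469, θ₁=-0.137, ω₁=-2.830, θ₂=-0.472, ω₂=-2.512
apply F[15]=+20.000 → step 16: x=0.588, v=3.704, θ₁=-0.198, ω₁=-3.276, θ₂=-0.521, ω₂=-2.461
apply F[16]=+20.000 → step 17: x=0.665, v=3.932, θ₁=-0.268, ω₁=-3.772, θ₂=-0.570, ω₂=-2.343
apply F[17]=+20.000 → step 18: x=0.746, v=4.148, θ₁=-0.349, ω₁=-4.312, θ₂=-0.615, ω₂=-2.156
apply F[18]=+20.000 → step 19: x=0.831, v=4.342, θ₁=-0.441, ω₁=-4.875, θ₂=-0.655, ω₂=-1.913
apply F[19]=+20.000 → step 20: x=0.919, v=4.505, θ₁=-0.544, ω₁=-5.418, θ₂=-0.691, ω₂=-1.655
apply F[20]=+20.000 → step 21: x=1.010, v=4.627, θ₁=-0.657, ω₁=-5.876, θ₂=-0.722, ω₂=-1.457

Answer: x=1.010, v=4.627, θ₁=-0.657, ω₁=-5.876, θ₂=-0.722, ω₂=-1.457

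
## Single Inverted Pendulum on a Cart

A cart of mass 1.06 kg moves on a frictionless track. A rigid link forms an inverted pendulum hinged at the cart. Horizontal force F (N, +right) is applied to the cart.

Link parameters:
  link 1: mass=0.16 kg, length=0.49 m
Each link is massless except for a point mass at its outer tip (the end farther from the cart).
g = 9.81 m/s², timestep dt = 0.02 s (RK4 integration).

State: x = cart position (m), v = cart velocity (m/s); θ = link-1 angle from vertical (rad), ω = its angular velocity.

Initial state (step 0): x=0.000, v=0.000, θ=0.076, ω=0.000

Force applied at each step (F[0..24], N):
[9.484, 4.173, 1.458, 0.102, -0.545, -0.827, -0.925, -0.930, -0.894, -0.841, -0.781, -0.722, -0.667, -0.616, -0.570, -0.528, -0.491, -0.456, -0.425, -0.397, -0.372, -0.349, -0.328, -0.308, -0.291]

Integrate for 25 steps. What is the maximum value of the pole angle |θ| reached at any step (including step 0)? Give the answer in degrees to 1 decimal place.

apply F[0]=+9.484 → step 1: x=0.002, v=0.177, θ=0.073, ω=-0.329
apply F[1]=+4.173 → step 2: x=0.006, v=0.253, θ=0.065, ω=-0.458
apply F[2]=+1.458 → step 3: x=0.011, v=0.279, θ=0.055, ω=-0.486
apply F[3]=+0.102 → step 4: x=0.017, v=0.279, θ=0.046, ω=-0.467
apply F[4]=-0.545 → step 5: x=0.022, v=0.268, θ=0.037, ω=-0.427
apply F[5]=-0.827 → step 6: x=0.028, v=0.251, θ=0.029, ω=-0.380
apply F[6]=-0.925 → step 7: x=0.032, v=0.233, θ=0.022, ω=-0.333
apply F[7]=-0.930 → step 8: x=0.037, v=0.215, θ=0.016, ω=-0.288
apply F[8]=-0.894 → step 9: x=0.041, v=0.198, θ=0.010, ω=-0.248
apply F[9]=-0.841 → step 10: x=0.045, v=0.182, θ=0.006, ω=-0.212
apply F[10]=-0.781 → step 11: x=0.048, v=0.167, θ=0.002, ω=-0.180
apply F[11]=-0.722 → step 12: x=0.052, v=0.153, θ=-0.002, ω=-0.153
apply F[12]=-0.667 → step 13: x=0.055, v=0.141, θ=-0.004, ω=-0.128
apply F[13]=-0.616 → step 14: x=0.057, v=0.129, θ=-0.007, ω=-0.107
apply F[14]=-0.570 → step 15: x=0.060, v=0.119, θ=-0.009, ω=-0.089
apply F[15]=-0.528 → step 16: x=0.062, v=0.109, θ=-0.010, ω=-0.073
apply F[16]=-0.491 → step 17: x=0.064, v=0.100, θ=-0.012, ω=-0.059
apply F[17]=-0.456 → step 18: x=0.066, v=0.092, θ=-0.013, ω=-0.047
apply F[18]=-0.425 → step 19: x=0.068, v=0.084, θ=-0.014, ω=-0.037
apply F[19]=-0.397 → step 20: x=0.069, v=0.077, θ=-0.014, ω=-0.028
apply F[20]=-0.372 → step 21: x=0.071, v=0.071, θ=-0.015, ω=-0.020
apply F[21]=-0.349 → step 22: x=0.072, v=0.065, θ=-0.015, ω=-0.014
apply F[22]=-0.328 → step 23: x=0.073, v=0.059, θ=-0.015, ω=-0.008
apply F[23]=-0.308 → step 24: x=0.075, v=0.053, θ=-0.015, ω=-0.003
apply F[24]=-0.291 → step 25: x=0.076, v=0.048, θ=-0.015, ω=0.001
Max |angle| over trajectory = 0.076 rad = 4.4°.

Answer: 4.4°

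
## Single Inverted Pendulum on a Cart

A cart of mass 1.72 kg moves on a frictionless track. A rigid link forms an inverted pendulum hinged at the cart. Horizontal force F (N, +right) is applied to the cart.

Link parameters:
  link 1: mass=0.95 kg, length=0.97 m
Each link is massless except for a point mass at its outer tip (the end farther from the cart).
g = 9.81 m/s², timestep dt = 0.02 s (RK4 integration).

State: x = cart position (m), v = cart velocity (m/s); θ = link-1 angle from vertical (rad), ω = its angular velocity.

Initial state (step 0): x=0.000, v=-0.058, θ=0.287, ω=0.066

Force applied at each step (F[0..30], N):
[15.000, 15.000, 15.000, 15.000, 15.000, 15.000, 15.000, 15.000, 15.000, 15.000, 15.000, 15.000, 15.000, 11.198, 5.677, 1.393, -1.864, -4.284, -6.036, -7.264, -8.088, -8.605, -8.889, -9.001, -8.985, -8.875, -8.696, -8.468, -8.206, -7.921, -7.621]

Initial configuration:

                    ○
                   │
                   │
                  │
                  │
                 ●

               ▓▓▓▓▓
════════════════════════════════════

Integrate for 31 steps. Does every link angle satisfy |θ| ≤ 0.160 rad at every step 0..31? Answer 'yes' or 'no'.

apply F[0]=+15.000 → step 1: x=0.000, v=0.081, θ=0.288, ω=-0.014
apply F[1]=+15.000 → step 2: x=0.003, v=0.220, θ=0.286, ω=-0.094
apply F[2]=+15.000 → step 3: x=0.009, v=0.359, θ=0.284, ω=-0.175
apply F[3]=+15.000 → step 4: x=0.018, v=0.498, θ=0.279, ω=-0.257
apply F[4]=+15.000 → step 5: x=0.029, v=0.639, θ=0.273, ω=-0.341
apply F[5]=+15.000 → step 6: x=0.043, v=0.780, θ=0.266, ω=-0.427
apply F[6]=+15.000 → step 7: x=0.060, v=0.923, θ=0.256, ω=-0.517
apply F[7]=+15.000 → step 8: x=0.080, v=1.067, θ=0.245, ω=-0.611
apply F[8]=+15.000 → step 9: x=0.103, v=1.213, θ=0.232, ω=-0.710
apply F[9]=+15.000 → step 10: x=0.129, v=1.362, θ=0.217, ω=-0.814
apply F[10]=+15.000 → step 11: x=0.157, v=1.512, θ=0.199, ω=-0.924
apply F[11]=+15.000 → step 12: x=0.189, v=1.666, θ=0.180, ω=-1.041
apply F[12]=+15.000 → step 13: x=0.224, v=1.822, θ=0.158, ω=-1.166
apply F[13]=+11.198 → step 14: x=0.262, v=1.937, θ=0.133, ω=-1.254
apply F[14]=+5.677 → step 15: x=0.301, v=1.992, θ=0.108, ω=-1.286
apply F[15]=+1.393 → step 16: x=0.341, v=2.000, θ=0.082, ω=-1.274
apply F[16]=-1.864 → step 17: x=0.381, v=1.972, θ=0.057, ω=-1.231
apply F[17]=-4.284 → step 18: x=0.419, v=1.918, θ=0.033, ω=-1.167
apply F[18]=-6.036 → step 19: x=0.457, v=1.845, θ=0.011, ω=-1.088
apply F[19]=-7.264 → step 20: x=0.493, v=1.761, θ=-0.010, ω=-1.001
apply F[20]=-8.088 → step 21: x=0.527, v=1.669, θ=-0.029, ω=-0.910
apply F[21]=-8.605 → step 22: x=0.560, v=1.573, θ=-0.046, ω=-0.818
apply F[22]=-8.889 → step 23: x=0.590, v=1.475, θ=-0.062, ω=-0.729
apply F[23]=-9.001 → step 24: x=0.619, v=1.378, θ=-0.075, ω=-0.642
apply F[24]=-8.985 → step 25: x=0.645, v=1.282, θ=-0.088, ω=-0.561
apply F[25]=-8.875 → step 26: x=0.670, v=1.189, θ=-0.098, ω=-0.484
apply F[26]=-8.696 → step 27: x=0.693, v=1.099, θ=-0.107, ω=-0.413
apply F[27]=-8.468 → step 28: x=0.714, v=1.013, θ=-0.115, ω=-0.347
apply F[28]=-8.206 → step 29: x=0.734, v=0.931, θ=-0.121, ω=-0.286
apply F[29]=-7.921 → step 30: x=0.751, v=0.853, θ=-0.126, ω=-0.231
apply F[30]=-7.621 → step 31: x=0.768, v=0.778, θ=-0.130, ω=-0.181
Max |angle| over trajectory = 0.288 rad; bound = 0.160 → exceeded.

Answer: no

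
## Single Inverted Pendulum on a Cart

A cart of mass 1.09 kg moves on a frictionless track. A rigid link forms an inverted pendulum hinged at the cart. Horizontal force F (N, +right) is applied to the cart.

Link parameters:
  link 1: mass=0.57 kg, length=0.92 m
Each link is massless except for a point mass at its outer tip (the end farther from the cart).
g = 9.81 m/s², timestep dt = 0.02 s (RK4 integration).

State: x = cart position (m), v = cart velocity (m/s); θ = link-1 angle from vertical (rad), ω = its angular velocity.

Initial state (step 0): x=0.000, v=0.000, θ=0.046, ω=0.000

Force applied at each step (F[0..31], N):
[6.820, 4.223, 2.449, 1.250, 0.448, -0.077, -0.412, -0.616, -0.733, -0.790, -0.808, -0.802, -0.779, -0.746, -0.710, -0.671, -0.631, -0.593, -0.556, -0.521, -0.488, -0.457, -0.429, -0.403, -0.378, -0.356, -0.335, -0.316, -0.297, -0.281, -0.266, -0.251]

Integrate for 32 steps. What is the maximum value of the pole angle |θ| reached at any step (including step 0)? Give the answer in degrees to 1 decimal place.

apply F[0]=+6.820 → step 1: x=0.001, v=0.120, θ=0.045, ω=-0.121
apply F[1]=+4.223 → step 2: x=0.004, v=0.193, θ=0.042, ω=-0.191
apply F[2]=+2.449 → step 3: x=0.009, v=0.234, θ=0.037, ω=-0.227
apply F[3]=+1.250 → step 4: x=0.013, v=0.254, θ=0.033, ω=-0.240
apply F[4]=+0.448 → step 5: x=0.019, v=0.259, θ=0.028, ω=-0.239
apply F[5]=-0.077 → step 6: x=0.024, v=0.255, θ=0.023, ω=-0.230
apply F[6]=-0.412 → step 7: x=0.029, v=0.245, θ=0.019, ω=-0.215
apply F[7]=-0.616 → step 8: x=0.034, v=0.232, θ=0.015, ω=-0.197
apply F[8]=-0.733 → step 9: x=0.038, v=0.217, θ=0.011, ω=-0.178
apply F[9]=-0.790 → step 10: x=0.042, v=0.202, θ=0.008, ω=-0.159
apply F[10]=-0.808 → step 11: x=0.046, v=0.186, θ=0.005, ω=-0.141
apply F[11]=-0.802 → step 12: x=0.050, v=0.171, θ=0.002, ω=-0.124
apply F[12]=-0.779 → step 13: x=0.053, v=0.157, θ=-0.000, ω=-0.108
apply F[13]=-0.746 → step 14: x=0.056, v=0.143, θ=-0.002, ω=-0.094
apply F[14]=-0.710 → step 15: x=0.059, v=0.131, θ=-0.004, ω=-0.081
apply F[15]=-0.671 → step 16: x=0.061, v=0.119, θ=-0.006, ω=-0.069
apply F[16]=-0.631 → step 17: x=0.063, v=0.108, θ=-0.007, ω=-0.058
apply F[17]=-0.593 → step 18: x=0.065, v=0.098, θ=-0.008, ω=-0.049
apply F[18]=-0.556 → step 19: x=0.067, v=0.088, θ=-0.009, ω=-0.040
apply F[19]=-0.521 → step 20: x=0.069, v=0.080, θ=-0.010, ω=-0.033
apply F[20]=-0.488 → step 21: x=0.071, v=0.072, θ=-0.010, ω=-0.027
apply F[21]=-0.457 → step 22: x=0.072, v=0.064, θ=-0.011, ω=-0.021
apply F[22]=-0.429 → step 23: x=0.073, v=0.058, θ=-0.011, ω=-0.016
apply F[23]=-0.403 → step 24: x=0.074, v=0.051, θ=-0.011, ω=-0.011
apply F[24]=-0.378 → step 25: x=0.075, v=0.046, θ=-0.011, ω=-0.007
apply F[25]=-0.356 → step 26: x=0.076, v=0.040, θ=-0.012, ω=-0.004
apply F[26]=-0.335 → step 27: x=0.077, v=0.035, θ=-0.012, ω=-0.001
apply F[27]=-0.316 → step 28: x=0.077, v=0.031, θ=-0.012, ω=0.001
apply F[28]=-0.297 → step 29: x=0.078, v=0.026, θ=-0.012, ω=0.004
apply F[29]=-0.281 → step 30: x=0.078, v=0.022, θ=-0.011, ω=0.005
apply F[30]=-0.266 → step 31: x=0.079, v=0.019, θ=-0.011, ω=0.007
apply F[31]=-0.251 → step 32: x=0.079, v=0.015, θ=-0.011, ω=0.008
Max |angle| over trajectory = 0.046 rad = 2.6°.

Answer: 2.6°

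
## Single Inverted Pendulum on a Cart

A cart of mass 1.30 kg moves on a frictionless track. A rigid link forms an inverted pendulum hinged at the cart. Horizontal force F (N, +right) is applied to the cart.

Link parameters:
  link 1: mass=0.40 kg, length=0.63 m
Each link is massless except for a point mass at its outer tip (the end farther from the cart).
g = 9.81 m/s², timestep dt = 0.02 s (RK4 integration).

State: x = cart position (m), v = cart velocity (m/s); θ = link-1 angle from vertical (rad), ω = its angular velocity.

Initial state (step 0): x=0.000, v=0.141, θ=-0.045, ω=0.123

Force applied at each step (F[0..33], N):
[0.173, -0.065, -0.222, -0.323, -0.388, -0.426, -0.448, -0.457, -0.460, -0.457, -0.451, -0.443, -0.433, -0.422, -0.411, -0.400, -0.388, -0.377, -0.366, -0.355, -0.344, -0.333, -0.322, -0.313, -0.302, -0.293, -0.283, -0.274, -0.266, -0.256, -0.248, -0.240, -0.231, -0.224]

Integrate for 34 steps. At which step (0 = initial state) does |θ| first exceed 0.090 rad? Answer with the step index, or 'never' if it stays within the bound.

apply F[0]=+0.173 → step 1: x=0.003, v=0.146, θ=-0.043, ω=0.101
apply F[1]=-0.065 → step 2: x=0.006, v=0.148, θ=-0.041, ω=0.086
apply F[2]=-0.222 → step 3: x=0.009, v=0.147, θ=-0.039, ω=0.075
apply F[3]=-0.323 → step 4: x=0.012, v=0.144, θ=-0.038, ω=0.067
apply F[4]=-0.388 → step 5: x=0.015, v=0.140, θ=-0.037, ω=0.061
apply F[5]=-0.426 → step 6: x=0.017, v=0.136, θ=-0.035, ω=0.057
apply F[6]=-0.448 → step 7: x=0.020, v=0.131, θ=-0.034, ω=0.054
apply F[7]=-0.457 → step 8: x=0.023, v=0.126, θ=-0.033, ω=0.051
apply F[8]=-0.460 → step 9: x=0.025, v=0.121, θ=-0.032, ω=0.049
apply F[9]=-0.457 → step 10: x=0.027, v=0.116, θ=-0.031, ω=0.047
apply F[10]=-0.451 → step 11: x=0.030, v=0.111, θ=-0.030, ω=0.046
apply F[11]=-0.443 → step 12: x=0.032, v=0.106, θ=-0.030, ω=0.044
apply F[12]=-0.433 → step 13: x=0.034, v=0.101, θ=-0.029, ω=0.043
apply F[13]=-0.422 → step 14: x=0.036, v=0.096, θ=-0.028, ω=0.042
apply F[14]=-0.411 → step 15: x=0.038, v=0.092, θ=-0.027, ω=0.041
apply F[15]=-0.400 → step 16: x=0.040, v=0.087, θ=-0.026, ω=0.040
apply F[16]=-0.388 → step 17: x=0.041, v=0.083, θ=-0.025, ω=0.039
apply F[17]=-0.377 → step 18: x=0.043, v=0.078, θ=-0.025, ω=0.038
apply F[18]=-0.366 → step 19: x=0.044, v=0.074, θ=-0.024, ω=0.037
apply F[19]=-0.355 → step 20: x=0.046, v=0.070, θ=-0.023, ω=0.036
apply F[20]=-0.344 → step 21: x=0.047, v=0.066, θ=-0.022, ω=0.035
apply F[21]=-0.333 → step 22: x=0.048, v=0.062, θ=-0.022, ω=0.034
apply F[22]=-0.322 → step 23: x=0.050, v=0.059, θ=-0.021, ω=0.033
apply F[23]=-0.313 → step 24: x=0.051, v=0.055, θ=-0.020, ω=0.032
apply F[24]=-0.302 → step 25: x=0.052, v=0.052, θ=-0.020, ω=0.031
apply F[25]=-0.293 → step 26: x=0.053, v=0.048, θ=-0.019, ω=0.031
apply F[26]=-0.283 → step 27: x=0.054, v=0.045, θ=-0.019, ω=0.030
apply F[27]=-0.274 → step 28: x=0.055, v=0.042, θ=-0.018, ω=0.029
apply F[28]=-0.266 → step 29: x=0.056, v=0.039, θ=-0.017, ω=0.028
apply F[29]=-0.256 → step 30: x=0.056, v=0.036, θ=-0.017, ω=0.028
apply F[30]=-0.248 → step 31: x=0.057, v=0.033, θ=-0.016, ω=0.027
apply F[31]=-0.240 → step 32: x=0.058, v=0.031, θ=-0.016, ω=0.026
apply F[32]=-0.231 → step 33: x=0.058, v=0.028, θ=-0.015, ω=0.026
apply F[33]=-0.224 → step 34: x=0.059, v=0.026, θ=-0.015, ω=0.025
max |θ| = 0.045 ≤ 0.090 over all 35 states.

Answer: never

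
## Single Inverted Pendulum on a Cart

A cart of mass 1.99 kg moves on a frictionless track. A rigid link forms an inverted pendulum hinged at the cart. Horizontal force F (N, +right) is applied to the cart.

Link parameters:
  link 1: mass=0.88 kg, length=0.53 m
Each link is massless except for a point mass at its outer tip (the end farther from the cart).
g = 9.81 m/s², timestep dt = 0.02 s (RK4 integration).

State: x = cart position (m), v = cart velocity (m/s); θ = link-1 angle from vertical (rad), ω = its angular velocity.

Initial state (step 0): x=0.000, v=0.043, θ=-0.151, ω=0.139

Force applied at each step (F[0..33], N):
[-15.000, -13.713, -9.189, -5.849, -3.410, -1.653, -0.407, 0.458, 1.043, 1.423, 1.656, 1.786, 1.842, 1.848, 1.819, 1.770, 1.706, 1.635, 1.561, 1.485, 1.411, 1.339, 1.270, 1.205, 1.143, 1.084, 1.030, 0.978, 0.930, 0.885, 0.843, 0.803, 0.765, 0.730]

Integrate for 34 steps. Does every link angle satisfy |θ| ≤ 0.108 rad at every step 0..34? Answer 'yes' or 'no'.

Answer: no

Derivation:
apply F[0]=-15.000 → step 1: x=-0.001, v=-0.094, θ=-0.146, ω=0.339
apply F[1]=-13.713 → step 2: x=-0.004, v=-0.218, θ=-0.138, ω=0.520
apply F[2]=-9.189 → step 3: x=-0.009, v=-0.299, θ=-0.126, ω=0.622
apply F[3]=-5.849 → step 4: x=-0.015, v=-0.347, θ=-0.113, ω=0.668
apply F[4]=-3.410 → step 5: x=-0.022, v=-0.373, θ=-0.100, ω=0.676
apply F[5]=-1.653 → step 6: x=-0.030, v=-0.381, θ=-0.087, ω=0.658
apply F[6]=-0.407 → step 7: x=-0.038, v=-0.379, θ=-0.074, ω=0.623
apply F[7]=+0.458 → step 8: x=-0.045, v=-0.368, θ=-0.062, ω=0.579
apply F[8]=+1.043 → step 9: x=-0.052, v=-0.353, θ=-0.051, ω=0.529
apply F[9]=+1.423 → step 10: x=-0.059, v=-0.335, θ=-0.041, ω=0.478
apply F[10]=+1.656 → step 11: x=-0.066, v=-0.315, θ=-0.032, ω=0.427
apply F[11]=+1.786 → step 12: x=-0.072, v=-0.295, θ=-0.024, ω=0.379
apply F[12]=+1.842 → step 13: x=-0.077, v=-0.275, θ=-0.016, ω=0.333
apply F[13]=+1.848 → step 14: x=-0.083, v=-0.255, θ=-0.010, ω=0.291
apply F[14]=+1.819 → step 15: x=-0.088, v=-0.236, θ=-0.005, ω=0.253
apply F[15]=+1.770 → step 16: x=-0.092, v=-0.218, θ=-0.000, ω=0.218
apply F[16]=+1.706 → step 17: x=-0.096, v=-0.201, θ=0.004, ω=0.187
apply F[17]=+1.635 → step 18: x=-0.100, v=-0.185, θ=0.007, ω=0.159
apply F[18]=+1.561 → step 19: x=-0.104, v=-0.170, θ=0.010, ω=0.134
apply F[19]=+1.485 → step 20: x=-0.107, v=-0.156, θ=0.013, ω=0.112
apply F[20]=+1.411 → step 21: x=-0.110, v=-0.143, θ=0.015, ω=0.092
apply F[21]=+1.339 → step 22: x=-0.113, v=-0.131, θ=0.016, ω=0.075
apply F[22]=+1.270 → step 23: x=-0.115, v=-0.120, θ=0.018, ω=0.061
apply F[23]=+1.205 → step 24: x=-0.118, v=-0.109, θ=0.019, ω=0.048
apply F[24]=+1.143 → step 25: x=-0.120, v=-0.100, θ=0.020, ω=0.036
apply F[25]=+1.084 → step 26: x=-0.122, v=-0.090, θ=0.020, ω=0.026
apply F[26]=+1.030 → step 27: x=-0.123, v=-0.082, θ=0.021, ω=0.018
apply F[27]=+0.978 → step 28: x=-0.125, v=-0.074, θ=0.021, ω=0.011
apply F[28]=+0.930 → step 29: x=-0.126, v=-0.066, θ=0.021, ω=0.004
apply F[29]=+0.885 → step 30: x=-0.128, v=-0.059, θ=0.021, ω=-0.001
apply F[30]=+0.843 → step 31: x=-0.129, v=-0.053, θ=0.021, ω=-0.006
apply F[31]=+0.803 → step 32: x=-0.130, v=-0.046, θ=0.021, ω=-0.010
apply F[32]=+0.765 → step 33: x=-0.131, v=-0.041, θ=0.021, ω=-0.013
apply F[33]=+0.730 → step 34: x=-0.131, v=-0.035, θ=0.021, ω=-0.016
Max |angle| over trajectory = 0.151 rad; bound = 0.108 → exceeded.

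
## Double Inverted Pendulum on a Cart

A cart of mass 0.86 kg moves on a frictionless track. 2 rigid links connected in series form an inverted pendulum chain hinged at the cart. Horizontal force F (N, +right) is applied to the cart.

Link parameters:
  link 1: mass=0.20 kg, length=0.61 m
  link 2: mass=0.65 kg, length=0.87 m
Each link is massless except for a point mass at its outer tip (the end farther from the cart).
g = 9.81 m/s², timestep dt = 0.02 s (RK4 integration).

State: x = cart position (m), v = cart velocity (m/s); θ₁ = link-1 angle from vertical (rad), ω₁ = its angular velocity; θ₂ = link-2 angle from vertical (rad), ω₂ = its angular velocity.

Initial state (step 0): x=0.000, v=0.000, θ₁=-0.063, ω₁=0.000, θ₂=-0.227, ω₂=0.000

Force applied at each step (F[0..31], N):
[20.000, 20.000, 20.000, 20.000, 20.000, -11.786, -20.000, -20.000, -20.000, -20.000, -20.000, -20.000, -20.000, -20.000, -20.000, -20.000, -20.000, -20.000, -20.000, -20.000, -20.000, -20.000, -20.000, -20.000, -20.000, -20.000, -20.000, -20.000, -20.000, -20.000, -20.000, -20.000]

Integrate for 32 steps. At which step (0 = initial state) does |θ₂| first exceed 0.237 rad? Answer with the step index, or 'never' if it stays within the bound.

Answer: 4

Derivation:
apply F[0]=+20.000 → step 1: x=0.005, v=0.475, θ₁=-0.070, ω₁=-0.670, θ₂=-0.228, ω₂=-0.119
apply F[1]=+20.000 → step 2: x=0.019, v=0.950, θ₁=-0.090, ω₁=-1.366, θ₂=-0.232, ω₂=-0.218
apply F[2]=+20.000 → step 3: x=0.043, v=1.426, θ₁=-0.125, ω₁=-2.106, θ₂=-0.237, ω₂=-0.281
apply F[3]=+20.000 → step 4: x=0.076, v=1.897, θ₁=-0.175, ω₁=-2.895, θ₂=-0.243, ω₂=-0.303
apply F[4]=+20.000 → step 5: x=0.119, v=2.355, θ₁=-0.241, ω₁=-3.700, θ₂=-0.249, ω₂=-0.298
apply F[5]=-11.786 → step 6: x=0.163, v=2.108, θ₁=-0.311, ω₁=-3.413, θ₂=-0.254, ω₂=-0.285
apply F[6]=-20.000 → step 7: x=0.201, v=1.706, θ₁=-0.375, ω₁=-2.990, θ₂=-0.259, ω₂=-0.204
apply F[7]=-20.000 → step 8: x=0.232, v=1.326, θ₁=-0.432, ω₁=-2.706, θ₂=-0.262, ω₂=-0.052
apply F[8]=-20.000 → step 9: x=0.254, v=0.959, θ₁=-0.484, ω₁=-2.540, θ₂=-0.261, ω₂=0.164
apply F[9]=-20.000 → step 10: x=0.270, v=0.602, θ₁=-0.534, ω₁=-2.471, θ₂=-0.255, ω₂=0.434
apply F[10]=-20.000 → step 11: x=0.278, v=0.248, θ₁=-0.584, ω₁=-2.473, θ₂=-0.243, ω₂=0.748
apply F[11]=-20.000 → step 12: x=0.280, v=-0.108, θ₁=-0.634, ω₁=-2.522, θ₂=-0.225, ω₂=1.093
apply F[12]=-20.000 → step 13: x=0.274, v=-0.469, θ₁=-0.685, ω₁=-2.593, θ₂=-0.200, ω₂=1.456
apply F[13]=-20.000 → step 14: x=0.261, v=-0.837, θ₁=-0.737, ω₁=-2.663, θ₂=-0.167, ω₂=1.825
apply F[14]=-20.000 → step 15: x=0.241, v=-1.214, θ₁=-0.791, ω₁=-2.713, θ₂=-0.127, ω₂=2.190
apply F[15]=-20.000 → step 16: x=0.212, v=-1.598, θ₁=-0.846, ω₁=-2.731, θ₂=-0.079, ω₂=2.548
apply F[16]=-20.000 → step 17: x=0.177, v=-1.989, θ₁=-0.900, ω₁=-2.707, θ₂=-0.025, ω₂=2.897
apply F[17]=-20.000 → step 18: x=0.133, v=-2.384, θ₁=-0.953, ω₁=-2.634, θ₂=0.037, ω₂=3.242
apply F[18]=-20.000 → step 19: x=0.081, v=-2.782, θ₁=-1.005, ω₁=-2.504, θ₂=0.105, ω₂=3.589
apply F[19]=-20.000 → step 20: x=0.022, v=-3.180, θ₁=-1.053, ω₁=-2.310, θ₂=0.180, ω₂=3.946
apply F[20]=-20.000 → step 21: x=-0.046, v=-3.576, θ₁=-1.097, ω₁=-2.037, θ₂=0.263, ω₂=4.323
apply F[21]=-20.000 → step 22: x=-0.121, v=-3.965, θ₁=-1.134, ω₁=-1.669, θ₂=0.353, ω₂=4.733
apply F[22]=-20.000 → step 23: x=-0.205, v=-4.346, θ₁=-1.163, ω₁=-1.180, θ₂=0.452, ω₂=5.189
apply F[23]=-20.000 → step 24: x=-0.295, v=-4.714, θ₁=-1.180, ω₁=-0.539, θ₂=0.561, ω₂=5.706
apply F[24]=-20.000 → step 25: x=-0.393, v=-5.065, θ₁=-1.183, ω₁=0.294, θ₂=0.681, ω₂=6.300
apply F[25]=-20.000 → step 26: x=-0.498, v=-5.394, θ₁=-1.167, ω₁=1.362, θ₂=0.814, ω₂=6.981
apply F[26]=-20.000 → step 27: x=-0.609, v=-5.701, θ₁=-1.127, ω₁=2.705, θ₂=0.961, ω₂=7.750
apply F[27]=-20.000 → step 28: x=-0.725, v=-5.988, θ₁=-1.057, ω₁=4.349, θ₂=1.124, ω₂=8.582
apply F[28]=-20.000 → step 29: x=-0.848, v=-6.275, θ₁=-0.951, ω₁=6.284, θ₂=1.304, ω₂=9.414
apply F[29]=-20.000 → step 30: x=-0.977, v=-6.596, θ₁=-0.804, ω₁=8.448, θ₂=1.500, ω₂=10.111
apply F[30]=-20.000 → step 31: x=-1.113, v=-7.002, θ₁=-0.612, ω₁=10.689, θ₂=1.706, ω₂=10.433
apply F[31]=-20.000 → step 32: x=-1.258, v=-7.516, θ₁=-0.378, ω₁=12.690, θ₂=1.912, ω₂=10.022
|θ₂| = 0.243 > 0.237 first at step 4.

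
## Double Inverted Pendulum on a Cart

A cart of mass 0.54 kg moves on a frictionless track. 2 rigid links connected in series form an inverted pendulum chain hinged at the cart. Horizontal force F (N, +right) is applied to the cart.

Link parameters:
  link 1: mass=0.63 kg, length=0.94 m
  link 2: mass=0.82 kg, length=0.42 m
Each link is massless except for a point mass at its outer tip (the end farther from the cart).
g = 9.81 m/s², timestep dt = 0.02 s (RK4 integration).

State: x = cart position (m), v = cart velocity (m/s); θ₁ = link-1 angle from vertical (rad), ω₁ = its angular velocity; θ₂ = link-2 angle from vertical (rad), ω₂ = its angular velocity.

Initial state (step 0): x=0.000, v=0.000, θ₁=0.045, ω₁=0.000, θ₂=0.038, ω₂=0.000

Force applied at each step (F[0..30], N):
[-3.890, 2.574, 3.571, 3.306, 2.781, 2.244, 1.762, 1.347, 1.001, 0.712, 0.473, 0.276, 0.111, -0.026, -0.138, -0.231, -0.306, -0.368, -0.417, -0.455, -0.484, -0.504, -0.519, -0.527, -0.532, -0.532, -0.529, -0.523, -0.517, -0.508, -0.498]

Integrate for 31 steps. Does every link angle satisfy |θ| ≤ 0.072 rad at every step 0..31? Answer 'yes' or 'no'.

Answer: yes

Derivation:
apply F[0]=-3.890 → step 1: x=-0.002, v=-0.167, θ₁=0.047, ω₁=0.189, θ₂=0.038, ω₂=-0.008
apply F[1]=+2.574 → step 2: x=-0.004, v=-0.098, θ₁=0.050, ω₁=0.128, θ₂=0.038, ω₂=-0.020
apply F[2]=+3.571 → step 3: x=-0.005, v=0.007, θ₁=0.052, ω₁=0.032, θ₂=0.037, ω₂=-0.035
apply F[3]=+3.306 → step 4: x=-0.004, v=0.102, θ₁=0.051, ω₁=-0.054, θ₂=0.036, ω₂=-0.051
apply F[4]=+2.781 → step 5: x=-0.001, v=0.177, θ₁=0.050, ω₁=-0.120, θ₂=0.035, ω₂=-0.067
apply F[5]=+2.244 → step 6: x=0.003, v=0.235, θ₁=0.047, ω₁=-0.167, θ₂=0.034, ω₂=-0.083
apply F[6]=+1.762 → step 7: x=0.008, v=0.276, θ₁=0.043, ω₁=-0.198, θ₂=0.032, ω₂=-0.096
apply F[7]=+1.347 → step 8: x=0.014, v=0.304, θ₁=0.039, ω₁=-0.217, θ₂=0.030, ω₂=-0.107
apply F[8]=+1.001 → step 9: x=0.020, v=0.322, θ₁=0.035, ω₁=-0.226, θ₂=0.028, ω₂=-0.116
apply F[9]=+0.712 → step 10: x=0.026, v=0.332, θ₁=0.030, ω₁=-0.227, θ₂=0.025, ω₂=-0.122
apply F[10]=+0.473 → step 11: x=0.033, v=0.334, θ₁=0.026, ω₁=-0.223, θ₂=0.023, ω₂=-0.127
apply F[11]=+0.276 → step 12: x=0.040, v=0.332, θ₁=0.021, ω₁=-0.216, θ₂=0.020, ω₂=-0.129
apply F[12]=+0.111 → step 13: x=0.046, v=0.327, θ₁=0.017, ω₁=-0.205, θ₂=0.017, ω₂=-0.129
apply F[13]=-0.026 → step 14: x=0.053, v=0.318, θ₁=0.013, ω₁=-0.193, θ₂=0.015, ω₂=-0.128
apply F[14]=-0.138 → step 15: x=0.059, v=0.307, θ₁=0.009, ω₁=-0.180, θ₂=0.012, ω₂=-0.125
apply F[15]=-0.231 → step 16: x=0.065, v=0.294, θ₁=0.006, ω₁=-0.166, θ₂=0.010, ω₂=-0.122
apply F[16]=-0.306 → step 17: x=0.071, v=0.281, θ₁=0.003, ω₁=-0.152, θ₂=0.008, ω₂=-0.117
apply F[17]=-0.368 → step 18: x=0.076, v=0.266, θ₁=-0.000, ω₁=-0.138, θ₂=0.005, ω₂=-0.111
apply F[18]=-0.417 → step 19: x=0.081, v=0.252, θ₁=-0.003, ω₁=-0.124, θ₂=0.003, ω₂=-0.105
apply F[19]=-0.455 → step 20: x=0.086, v=0.237, θ₁=-0.005, ω₁=-0.111, θ₂=0.001, ω₂=-0.099
apply F[20]=-0.484 → step 21: x=0.091, v=0.222, θ₁=-0.007, ω₁=-0.098, θ₂=-0.001, ω₂=-0.092
apply F[21]=-0.504 → step 22: x=0.095, v=0.208, θ₁=-0.009, ω₁=-0.086, θ₂=-0.003, ω₂=-0.085
apply F[22]=-0.519 → step 23: x=0.099, v=0.194, θ₁=-0.011, ω₁=-0.075, θ₂=-0.004, ω₂=-0.078
apply F[23]=-0.527 → step 24: x=0.103, v=0.180, θ₁=-0.012, ω₁=-0.065, θ₂=-0.006, ω₂=-0.071
apply F[24]=-0.532 → step 25: x=0.106, v=0.167, θ₁=-0.013, ω₁=-0.056, θ₂=-0.007, ω₂=-0.065
apply F[25]=-0.532 → step 26: x=0.110, v=0.155, θ₁=-0.014, ω₁=-0.047, θ₂=-0.008, ω₂=-0.058
apply F[26]=-0.529 → step 27: x=0.113, v=0.143, θ₁=-0.015, ω₁=-0.039, θ₂=-0.009, ω₂=-0.052
apply F[27]=-0.523 → step 28: x=0.115, v=0.132, θ₁=-0.016, ω₁=-0.032, θ₂=-0.010, ω₂=-0.046
apply F[28]=-0.517 → step 29: x=0.118, v=0.121, θ₁=-0.016, ω₁=-0.025, θ₂=-0.011, ω₂=-0.040
apply F[29]=-0.508 → step 30: x=0.120, v=0.111, θ₁=-0.017, ω₁=-0.020, θ₂=-0.012, ω₂=-0.035
apply F[30]=-0.498 → step 31: x=0.122, v=0.102, θ₁=-0.017, ω₁=-0.014, θ₂=-0.013, ω₂=-0.030
Max |angle| over trajectory = 0.052 rad; bound = 0.072 → within bound.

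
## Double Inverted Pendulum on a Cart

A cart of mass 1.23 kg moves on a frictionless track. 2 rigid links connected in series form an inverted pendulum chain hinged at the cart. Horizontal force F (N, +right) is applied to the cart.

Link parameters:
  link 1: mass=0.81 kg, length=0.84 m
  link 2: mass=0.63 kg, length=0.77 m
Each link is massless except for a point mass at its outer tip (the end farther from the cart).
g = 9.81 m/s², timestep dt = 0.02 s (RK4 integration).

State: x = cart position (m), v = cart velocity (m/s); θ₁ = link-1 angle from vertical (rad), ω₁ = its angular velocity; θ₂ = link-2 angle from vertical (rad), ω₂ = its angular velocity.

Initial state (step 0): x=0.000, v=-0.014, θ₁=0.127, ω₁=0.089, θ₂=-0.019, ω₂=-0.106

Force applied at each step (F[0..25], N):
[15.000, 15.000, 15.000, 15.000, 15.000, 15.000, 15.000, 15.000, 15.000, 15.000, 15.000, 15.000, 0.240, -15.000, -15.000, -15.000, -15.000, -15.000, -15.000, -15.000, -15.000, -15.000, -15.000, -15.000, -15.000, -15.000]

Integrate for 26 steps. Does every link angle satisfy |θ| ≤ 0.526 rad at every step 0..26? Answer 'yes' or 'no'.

apply F[0]=+15.000 → step 1: x=0.002, v=0.198, θ₁=0.127, ω₁=-0.102, θ₂=-0.022, ω₂=-0.180
apply F[1]=+15.000 → step 2: x=0.008, v=0.410, θ₁=0.123, ω₁=-0.294, θ₂=-0.026, ω₂=-0.254
apply F[2]=+15.000 → step 3: x=0.018, v=0.624, θ₁=0.115, ω₁=-0.491, θ₂=-0.032, ω₂=-0.327
apply F[3]=+15.000 → step 4: x=0.033, v=0.841, θ₁=0.103, ω₁=-0.695, θ₂=-0.039, ω₂=-0.397
apply F[4]=+15.000 → step 5: x=0.052, v=1.063, θ₁=0.087, ω₁=-0.909, θ₂=-0.048, ω₂=-0.461
apply F[5]=+15.000 → step 6: x=0.075, v=1.289, θ₁=0.067, ω₁=-1.138, θ₂=-0.058, ω₂=-0.518
apply F[6]=+15.000 → step 7: x=0.104, v=1.522, θ₁=0.042, ω₁=-1.382, θ₂=-0.069, ω₂=-0.567
apply F[7]=+15.000 → step 8: x=0.136, v=1.760, θ₁=0.011, ω₁=-1.645, θ₂=-0.080, ω₂=-0.604
apply F[8]=+15.000 → step 9: x=0.174, v=2.005, θ₁=-0.024, ω₁=-1.928, θ₂=-0.093, ω₂=-0.630
apply F[9]=+15.000 → step 10: x=0.217, v=2.255, θ₁=-0.066, ω₁=-2.230, θ₂=-0.105, ω₂=-0.644
apply F[10]=+15.000 → step 11: x=0.264, v=2.506, θ₁=-0.114, ω₁=-2.547, θ₂=-0.118, ω₂=-0.648
apply F[11]=+15.000 → step 12: x=0.317, v=2.755, θ₁=-0.168, ω₁=-2.874, θ₂=-0.131, ω₂=-0.647
apply F[12]=+0.240 → step 13: x=0.372, v=2.769, θ₁=-0.226, ω₁=-2.938, θ₂=-0.144, ω₂=-0.641
apply F[13]=-15.000 → step 14: x=0.425, v=2.556, θ₁=-0.283, ω₁=-2.761, θ₂=-0.157, ω₂=-0.616
apply F[14]=-15.000 → step 15: x=0.474, v=2.356, θ₁=-0.337, ω₁=-2.621, θ₂=-0.169, ω₂=-0.574
apply F[15]=-15.000 → step 16: x=0.520, v=2.168, θ₁=-0.388, ω₁=-2.517, θ₂=-0.180, ω₂=-0.516
apply F[16]=-15.000 → step 17: x=0.561, v=1.990, θ₁=-0.438, ω₁=-2.445, θ₂=-0.189, ω₂=-0.443
apply F[17]=-15.000 → step 18: x=0.599, v=1.821, θ₁=-0.486, ω₁=-2.403, θ₂=-0.197, ω₂=-0.355
apply F[18]=-15.000 → step 19: x=0.634, v=1.659, θ₁=-0.534, ω₁=-2.386, θ₂=-0.203, ω₂=-0.254
apply F[19]=-15.000 → step 20: x=0.666, v=1.502, θ₁=-0.582, ω₁=-2.394, θ₂=-0.207, ω₂=-0.142
apply F[20]=-15.000 → step 21: x=0.694, v=1.348, θ₁=-0.630, ω₁=-2.421, θ₂=-0.209, ω₂=-0.021
apply F[21]=-15.000 → step 22: x=0.720, v=1.196, θ₁=-0.679, ω₁=-2.466, θ₂=-0.208, ω₂=0.107
apply F[22]=-15.000 → step 23: x=0.742, v=1.044, θ₁=-0.728, ω₁=-2.526, θ₂=-0.205, ω₂=0.241
apply F[23]=-15.000 → step 24: x=0.761, v=0.891, θ₁=-0.780, ω₁=-2.599, θ₂=-0.198, ω₂=0.378
apply F[24]=-15.000 → step 25: x=0.778, v=0.735, θ₁=-0.832, ω₁=-2.683, θ₂=-0.189, ω₂=0.515
apply F[25]=-15.000 → step 26: x=0.791, v=0.574, θ₁=-0.887, ω₁=-2.776, θ₂=-0.178, ω₂=0.651
Max |angle| over trajectory = 0.887 rad; bound = 0.526 → exceeded.

Answer: no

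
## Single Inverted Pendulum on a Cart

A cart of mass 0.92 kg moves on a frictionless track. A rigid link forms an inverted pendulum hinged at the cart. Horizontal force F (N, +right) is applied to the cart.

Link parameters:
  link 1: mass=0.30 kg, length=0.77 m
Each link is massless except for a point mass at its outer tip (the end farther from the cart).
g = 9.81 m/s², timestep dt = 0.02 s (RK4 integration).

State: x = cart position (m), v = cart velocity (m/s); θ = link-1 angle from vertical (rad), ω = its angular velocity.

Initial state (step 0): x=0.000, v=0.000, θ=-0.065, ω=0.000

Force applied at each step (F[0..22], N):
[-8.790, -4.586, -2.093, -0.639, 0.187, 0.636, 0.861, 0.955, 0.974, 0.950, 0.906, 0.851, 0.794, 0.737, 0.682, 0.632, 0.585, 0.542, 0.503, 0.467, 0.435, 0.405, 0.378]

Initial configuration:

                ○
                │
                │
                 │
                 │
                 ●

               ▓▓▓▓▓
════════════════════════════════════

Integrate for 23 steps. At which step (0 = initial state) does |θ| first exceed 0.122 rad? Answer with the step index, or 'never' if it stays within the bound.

Answer: never

Derivation:
apply F[0]=-8.790 → step 1: x=-0.002, v=-0.187, θ=-0.063, ω=0.226
apply F[1]=-4.586 → step 2: x=-0.007, v=-0.283, θ=-0.057, ω=0.335
apply F[2]=-2.093 → step 3: x=-0.013, v=-0.325, θ=-0.050, ω=0.375
apply F[3]=-0.639 → step 4: x=-0.019, v=-0.336, θ=-0.043, ω=0.378
apply F[4]=+0.187 → step 5: x=-0.026, v=-0.329, θ=-0.035, ω=0.359
apply F[5]=+0.636 → step 6: x=-0.032, v=-0.313, θ=-0.028, ω=0.331
apply F[6]=+0.861 → step 7: x=-0.038, v=-0.293, θ=-0.022, ω=0.298
apply F[7]=+0.955 → step 8: x=-0.044, v=-0.271, θ=-0.016, ω=0.265
apply F[8]=+0.974 → step 9: x=-0.049, v=-0.249, θ=-0.011, ω=0.233
apply F[9]=+0.950 → step 10: x=-0.054, v=-0.228, θ=-0.007, ω=0.203
apply F[10]=+0.906 → step 11: x=-0.058, v=-0.208, θ=-0.003, ω=0.175
apply F[11]=+0.851 → step 12: x=-0.062, v=-0.189, θ=0.000, ω=0.151
apply F[12]=+0.794 → step 13: x=-0.066, v=-0.172, θ=0.003, ω=0.129
apply F[13]=+0.737 → step 14: x=-0.069, v=-0.156, θ=0.005, ω=0.109
apply F[14]=+0.682 → step 15: x=-0.072, v=-0.142, θ=0.007, ω=0.092
apply F[15]=+0.632 → step 16: x=-0.075, v=-0.128, θ=0.009, ω=0.077
apply F[16]=+0.585 → step 17: x=-0.077, v=-0.116, θ=0.010, ω=0.064
apply F[17]=+0.542 → step 18: x=-0.080, v=-0.105, θ=0.011, ω=0.052
apply F[18]=+0.503 → step 19: x=-0.082, v=-0.095, θ=0.012, ω=0.042
apply F[19]=+0.467 → step 20: x=-0.083, v=-0.086, θ=0.013, ω=0.033
apply F[20]=+0.435 → step 21: x=-0.085, v=-0.077, θ=0.014, ω=0.026
apply F[21]=+0.405 → step 22: x=-0.086, v=-0.069, θ=0.014, ω=0.019
apply F[22]=+0.378 → step 23: x=-0.088, v=-0.062, θ=0.015, ω=0.013
max |θ| = 0.065 ≤ 0.122 over all 24 states.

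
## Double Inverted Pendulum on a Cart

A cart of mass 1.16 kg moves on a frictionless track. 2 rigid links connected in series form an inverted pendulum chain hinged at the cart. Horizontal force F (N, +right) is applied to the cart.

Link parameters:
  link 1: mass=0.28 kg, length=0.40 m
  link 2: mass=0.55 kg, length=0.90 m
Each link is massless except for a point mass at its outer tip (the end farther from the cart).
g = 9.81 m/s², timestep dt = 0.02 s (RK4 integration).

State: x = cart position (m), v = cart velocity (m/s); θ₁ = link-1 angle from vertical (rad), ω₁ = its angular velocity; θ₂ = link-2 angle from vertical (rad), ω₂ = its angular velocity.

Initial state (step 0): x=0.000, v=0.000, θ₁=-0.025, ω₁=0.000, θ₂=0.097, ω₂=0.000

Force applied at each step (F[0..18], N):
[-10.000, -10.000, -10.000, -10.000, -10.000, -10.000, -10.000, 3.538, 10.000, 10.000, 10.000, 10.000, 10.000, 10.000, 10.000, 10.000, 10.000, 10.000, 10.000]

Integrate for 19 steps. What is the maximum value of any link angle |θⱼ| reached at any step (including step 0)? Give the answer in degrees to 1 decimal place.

apply F[0]=-10.000 → step 1: x=-0.002, v=-0.169, θ₁=-0.022, ω₁=0.296, θ₂=0.098, ω₂=0.077
apply F[1]=-10.000 → step 2: x=-0.007, v=-0.339, θ₁=-0.013, ω₁=0.603, θ₂=0.100, ω₂=0.151
apply F[2]=-10.000 → step 3: x=-0.015, v=-0.511, θ₁=0.002, ω₁=0.930, θ₂=0.104, ω₂=0.218
apply F[3]=-10.000 → step 4: x=-0.027, v=-0.685, θ₁=0.024, ω₁=1.289, θ₂=0.109, ω₂=0.273
apply F[4]=-10.000 → step 5: x=-0.043, v=-0.862, θ₁=0.054, ω₁=1.690, θ₂=0.115, ω₂=0.314
apply F[5]=-10.000 → step 6: x=-0.062, v=-1.042, θ₁=0.092, ω₁=2.141, θ₂=0.121, ω₂=0.337
apply F[6]=-10.000 → step 7: x=-0.084, v=-1.225, θ₁=0.140, ω₁=2.645, θ₂=0.128, ω₂=0.341
apply F[7]=+3.538 → step 8: x=-0.108, v=-1.181, θ₁=0.193, ω₁=2.642, θ₂=0.135, ω₂=0.324
apply F[8]=+10.000 → step 9: x=-0.131, v=-1.034, θ₁=0.244, ω₁=2.458, θ₂=0.141, ω₂=0.280
apply F[9]=+10.000 → step 10: x=-0.150, v=-0.895, θ₁=0.292, ω₁=2.357, θ₂=0.146, ω₂=0.208
apply F[10]=+10.000 → step 11: x=-0.166, v=-0.761, θ₁=0.338, ω₁=2.331, θ₂=0.149, ω₂=0.113
apply F[11]=+10.000 → step 12: x=-0.180, v=-0.632, θ₁=0.385, ω₁=2.375, θ₂=0.150, ω₂=-0.005
apply F[12]=+10.000 → step 13: x=-0.192, v=-0.505, θ₁=0.434, ω₁=2.478, θ₂=0.149, ω₂=-0.142
apply F[13]=+10.000 → step 14: x=-0.201, v=-0.381, θ₁=0.485, ω₁=2.631, θ₂=0.144, ω₂=-0.295
apply F[14]=+10.000 → step 15: x=-0.207, v=-0.256, θ₁=0.539, ω₁=2.823, θ₂=0.137, ω₂=-0.457
apply F[15]=+10.000 → step 16: x=-0.211, v=-0.130, θ₁=0.598, ω₁=3.041, θ₂=0.126, ω₂=-0.623
apply F[16]=+10.000 → step 17: x=-0.212, v=-0.000, θ₁=0.661, ω₁=3.274, θ₂=0.112, ω₂=-0.787
apply F[17]=+10.000 → step 18: x=-0.211, v=0.133, θ₁=0.729, ω₁=3.512, θ₂=0.094, ω₂=-0.943
apply F[18]=+10.000 → step 19: x=-0.207, v=0.272, θ₁=0.802, ω₁=3.748, θ₂=0.074, ω₂=-1.085
Max |angle| over trajectory = 0.802 rad = 45.9°.

Answer: 45.9°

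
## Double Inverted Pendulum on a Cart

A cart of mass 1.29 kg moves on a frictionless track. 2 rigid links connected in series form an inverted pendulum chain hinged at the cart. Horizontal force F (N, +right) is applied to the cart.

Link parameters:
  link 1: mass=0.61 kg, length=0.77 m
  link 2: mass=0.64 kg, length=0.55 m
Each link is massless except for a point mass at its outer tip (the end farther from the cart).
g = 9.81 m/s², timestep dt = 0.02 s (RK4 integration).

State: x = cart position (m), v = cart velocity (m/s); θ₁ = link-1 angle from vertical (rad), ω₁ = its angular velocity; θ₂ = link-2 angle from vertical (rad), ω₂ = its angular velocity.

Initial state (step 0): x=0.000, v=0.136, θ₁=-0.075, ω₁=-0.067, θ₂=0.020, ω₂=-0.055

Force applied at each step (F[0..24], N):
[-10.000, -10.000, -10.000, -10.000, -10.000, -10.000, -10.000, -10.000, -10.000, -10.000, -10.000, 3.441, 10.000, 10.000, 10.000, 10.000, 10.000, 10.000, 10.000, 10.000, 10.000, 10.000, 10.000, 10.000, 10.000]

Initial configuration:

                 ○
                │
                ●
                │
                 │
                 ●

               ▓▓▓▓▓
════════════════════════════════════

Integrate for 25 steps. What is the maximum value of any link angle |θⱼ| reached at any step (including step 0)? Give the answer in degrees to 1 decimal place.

Answer: 31.0°

Derivation:
apply F[0]=-10.000 → step 1: x=0.001, v=-0.004, θ₁=-0.075, ω₁=0.069, θ₂=0.020, ω₂=0.017
apply F[1]=-10.000 → step 2: x=-0.000, v=-0.145, θ₁=-0.072, ω₁=0.206, θ₂=0.021, ω₂=0.088
apply F[2]=-10.000 → step 3: x=-0.004, v=-0.286, θ₁=-0.067, ω₁=0.347, θ₂=0.023, ω₂=0.157
apply F[3]=-10.000 → step 4: x=-0.012, v=-0.429, θ₁=-0.058, ω₁=0.492, θ₂=0.027, ω₂=0.223
apply F[4]=-10.000 → step 5: x=-0.022, v=-0.574, θ₁=-0.047, ω₁=0.645, θ₂=0.032, ω₂=0.283
apply F[5]=-10.000 → step 6: x=-0.035, v=-0.721, θ₁=-0.032, ω₁=0.806, θ₂=0.038, ω₂=0.337
apply F[6]=-10.000 → step 7: x=-0.051, v=-0.872, θ₁=-0.015, ω₁=0.980, θ₂=0.045, ω₂=0.382
apply F[7]=-10.000 → step 8: x=-0.069, v=-1.026, θ₁=0.007, ω₁=1.166, θ₂=0.053, ω₂=0.417
apply F[8]=-10.000 → step 9: x=-0.092, v=-1.185, θ₁=0.032, ω₁=1.367, θ₂=0.062, ω₂=0.441
apply F[9]=-10.000 → step 10: x=-0.117, v=-1.346, θ₁=0.062, ω₁=1.585, θ₂=0.071, ω₂=0.453
apply F[10]=-10.000 → step 11: x=-0.145, v=-1.512, θ₁=0.096, ω₁=1.820, θ₂=0.080, ω₂=0.452
apply F[11]=+3.441 → step 12: x=-0.175, v=-1.475, θ₁=0.132, ω₁=1.806, θ₂=0.089, ω₂=0.436
apply F[12]=+10.000 → step 13: x=-0.204, v=-1.343, θ₁=0.167, ω₁=1.688, θ₂=0.097, ω₂=0.401
apply F[13]=+10.000 → step 14: x=-0.229, v=-1.219, θ₁=0.200, ω₁=1.595, θ₂=0.105, ω₂=0.349
apply F[14]=+10.000 → step 15: x=-0.252, v=-1.100, θ₁=0.231, ω₁=1.524, θ₂=0.111, ω₂=0.278
apply F[15]=+10.000 → step 16: x=-0.273, v=-0.988, θ₁=0.261, ω₁=1.476, θ₂=0.116, ω₂=0.190
apply F[16]=+10.000 → step 17: x=-0.292, v=-0.880, θ₁=0.290, ω₁=1.449, θ₂=0.119, ω₂=0.084
apply F[17]=+10.000 → step 18: x=-0.308, v=-0.777, θ₁=0.319, ω₁=1.442, θ₂=0.119, ω₂=-0.039
apply F[18]=+10.000 → step 19: x=-0.323, v=-0.678, θ₁=0.348, ω₁=1.455, θ₂=0.117, ω₂=-0.179
apply F[19]=+10.000 → step 20: x=-0.336, v=-0.583, θ₁=0.377, ω₁=1.485, θ₂=0.112, ω₂=-0.337
apply F[20]=+10.000 → step 21: x=-0.346, v=-0.489, θ₁=0.407, ω₁=1.531, θ₂=0.103, ω₂=-0.512
apply F[21]=+10.000 → step 22: x=-0.355, v=-0.398, θ₁=0.438, ω₁=1.592, θ₂=0.091, ω₂=-0.702
apply F[22]=+10.000 → step 23: x=-0.362, v=-0.307, θ₁=0.471, ω₁=1.666, θ₂=0.075, ω₂=-0.906
apply F[23]=+10.000 → step 24: x=-0.367, v=-0.216, θ₁=0.505, ω₁=1.749, θ₂=0.055, ω₂=-1.121
apply F[24]=+10.000 → step 25: x=-0.371, v=-0.124, θ₁=0.541, ω₁=1.840, θ₂=0.030, ω₂=-1.344
Max |angle| over trajectory = 0.541 rad = 31.0°.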